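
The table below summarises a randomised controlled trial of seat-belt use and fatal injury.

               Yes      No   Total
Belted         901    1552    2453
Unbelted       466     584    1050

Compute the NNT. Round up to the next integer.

Risk in treated group = 901/2453 = 0.36731; risk in control = 466/1050 = 0.44381.
Absolute risk reduction = 0.44381 − 0.36731 = 0.07650
NNT = 1 / ARR = 1 / 0.07650 = 13.071 → round up → 14

14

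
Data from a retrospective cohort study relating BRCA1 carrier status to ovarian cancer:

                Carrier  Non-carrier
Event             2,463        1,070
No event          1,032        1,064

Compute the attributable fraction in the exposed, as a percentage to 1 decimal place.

28.9

Reading the table with exposure as columns: a = 2463 (Carrier, case), b = 1032 (Carrier, non-case), c = 1070 (Non-carrier, case), d = 1064.
Risk in exposed = 2463/3495 = 0.70472; risk in unexposed = 1070/2134 = 0.50141.
RR = 0.70472/0.50141 = 1.40549
AR% = (RR − 1)/RR × 100 = (1.40549 − 1)/1.40549 × 100 = 28.8505%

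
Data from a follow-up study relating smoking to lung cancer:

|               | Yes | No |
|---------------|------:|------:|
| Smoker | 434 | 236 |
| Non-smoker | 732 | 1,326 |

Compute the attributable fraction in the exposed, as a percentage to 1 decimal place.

45.1

Cells: a = 434, b = 236, c = 732, d = 1326.
Risk in exposed = 434/670 = 0.64776; risk in unexposed = 732/2058 = 0.35569.
RR = 0.64776/0.35569 = 1.82116
AR% = (RR − 1)/RR × 100 = (1.82116 − 1)/1.82116 × 100 = 45.0901%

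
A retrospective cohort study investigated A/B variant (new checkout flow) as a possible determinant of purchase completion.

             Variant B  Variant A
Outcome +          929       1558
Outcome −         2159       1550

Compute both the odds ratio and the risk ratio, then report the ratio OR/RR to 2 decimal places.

0.71

Reading the table with exposure as columns: a = 929 (Variant B, case), b = 2159 (Variant B, non-case), c = 1558 (Variant A, case), d = 1550.
OR = (929·1550)/(2159·1558) = 1439950/3363722 = 0.42808
Risk in exposed = 929/3088 = 0.30084; risk in unexposed = 1558/3108 = 0.50129; RR = 0.60014
OR/RR = 0.42808 / 0.60014 = 0.71331
The outcome is not rare, so the OR lies further from 1 than the RR.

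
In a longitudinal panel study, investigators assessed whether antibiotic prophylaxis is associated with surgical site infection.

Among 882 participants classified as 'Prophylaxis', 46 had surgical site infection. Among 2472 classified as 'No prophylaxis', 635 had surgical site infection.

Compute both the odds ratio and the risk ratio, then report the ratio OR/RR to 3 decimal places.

From the description: a = 46, b = 836, c = 635, d = 1837.
OR = (46·1837)/(836·635) = 84502/530860 = 0.15918
Risk in exposed = 46/882 = 0.05215; risk in unexposed = 635/2472 = 0.25688; RR = 0.20303
OR/RR = 0.15918 / 0.20303 = 0.78401
The outcome is not rare, so the OR lies further from 1 than the RR.

0.784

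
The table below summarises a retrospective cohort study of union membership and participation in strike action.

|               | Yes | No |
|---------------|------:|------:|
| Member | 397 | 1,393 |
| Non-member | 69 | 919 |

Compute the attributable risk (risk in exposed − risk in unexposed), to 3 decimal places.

0.152

Cells: a = 397, b = 1393, c = 69, d = 919.
Risk in exposed = 397/1790 = 0.221788; risk in unexposed = 69/988 = 0.069838.
Risk difference = 0.221788 − 0.069838 = 0.151950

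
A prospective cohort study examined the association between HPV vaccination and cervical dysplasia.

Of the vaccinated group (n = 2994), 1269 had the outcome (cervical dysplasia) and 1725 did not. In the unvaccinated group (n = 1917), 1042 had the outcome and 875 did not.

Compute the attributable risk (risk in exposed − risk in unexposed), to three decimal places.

-0.120

From the description: a = 1269, b = 1725, c = 1042, d = 875.
Risk in exposed = 1269/2994 = 0.423848; risk in unexposed = 1042/1917 = 0.543558.
Risk difference = 0.423848 − 0.543558 = -0.119710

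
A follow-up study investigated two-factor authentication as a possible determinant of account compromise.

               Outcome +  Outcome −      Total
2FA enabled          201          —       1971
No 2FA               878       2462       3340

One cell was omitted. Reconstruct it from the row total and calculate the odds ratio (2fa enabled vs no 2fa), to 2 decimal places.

0.32

The missing cell is in the exposed row: 1971 − 201 = 1770.
So a = 201, b = 1770, c = 878, d = 2462.
OR = (a·d)/(b·c) = (201 × 2462) / (1770 × 878) = 494862 / 1554060 = 0.31843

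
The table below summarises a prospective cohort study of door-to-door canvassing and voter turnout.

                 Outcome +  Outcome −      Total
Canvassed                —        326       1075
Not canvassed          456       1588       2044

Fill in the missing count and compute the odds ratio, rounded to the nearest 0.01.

The missing cell is in the exposed row: 1075 − 326 = 749.
So a = 749, b = 326, c = 456, d = 1588.
OR = (a·d)/(b·c) = (749 × 1588) / (326 × 456) = 1189412 / 148656 = 8.00110

8.00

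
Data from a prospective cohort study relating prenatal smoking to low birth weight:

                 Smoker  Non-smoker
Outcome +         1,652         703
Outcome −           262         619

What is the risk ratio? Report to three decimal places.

1.623

Reading the table with exposure as columns: a = 1652 (Smoker, case), b = 262 (Smoker, non-case), c = 703 (Non-smoker, case), d = 619.
Risk in exposed = 1652/1914 = 0.86311; risk in unexposed = 703/1322 = 0.53177.
RR = 0.86311 / 0.53177 = 1.62310
The risk among the exposed is 1.62 times that among the unexposed.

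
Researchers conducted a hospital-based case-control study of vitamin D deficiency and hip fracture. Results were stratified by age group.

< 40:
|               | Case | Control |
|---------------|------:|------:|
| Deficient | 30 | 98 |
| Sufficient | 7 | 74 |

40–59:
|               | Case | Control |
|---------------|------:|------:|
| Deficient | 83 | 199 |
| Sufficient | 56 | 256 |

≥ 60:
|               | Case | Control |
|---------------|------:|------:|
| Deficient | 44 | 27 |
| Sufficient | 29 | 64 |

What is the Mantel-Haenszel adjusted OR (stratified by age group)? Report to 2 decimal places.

2.37

OR_MH = Σ(aᵢdᵢ/nᵢ) / Σ(bᵢcᵢ/nᵢ), where nᵢ is the stratum total.
Stratum 1 (< 40): n = 209; a·d/n = 30·74/209 = 10.6220; b·c/n = 98·7/209 = 3.2823
Stratum 2 (40–59): n = 594; a·d/n = 83·256/594 = 35.7710; b·c/n = 199·56/594 = 18.7609
Stratum 3 (≥ 60): n = 164; a·d/n = 44·64/164 = 17.1707; b·c/n = 27·29/164 = 4.7744
OR_MH = (10.6220 + 35.7710 + 17.1707) / (3.2823 + 18.7609 + 4.7744) = 63.5638 / 26.8176 = 2.37022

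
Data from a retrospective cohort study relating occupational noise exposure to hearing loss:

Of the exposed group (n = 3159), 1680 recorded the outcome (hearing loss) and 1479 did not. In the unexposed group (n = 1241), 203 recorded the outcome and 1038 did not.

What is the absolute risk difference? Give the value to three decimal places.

From the description: a = 1680, b = 1479, c = 203, d = 1038.
Risk in exposed = 1680/3159 = 0.531814; risk in unexposed = 203/1241 = 0.163578.
Risk difference = 0.531814 − 0.163578 = 0.368236

0.368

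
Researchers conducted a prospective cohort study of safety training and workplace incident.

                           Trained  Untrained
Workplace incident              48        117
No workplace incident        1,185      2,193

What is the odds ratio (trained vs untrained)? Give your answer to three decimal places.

0.759

Reading the table with exposure as columns: a = 48 (Trained, case), b = 1185 (Trained, non-case), c = 117 (Untrained, case), d = 2193.
OR = (a·d)/(b·c) = (48 × 2193) / (1185 × 117) = 105264 / 138645 = 0.75923
Exposure is associated with lower odds of workplace incident (OR = 0.76 < 1).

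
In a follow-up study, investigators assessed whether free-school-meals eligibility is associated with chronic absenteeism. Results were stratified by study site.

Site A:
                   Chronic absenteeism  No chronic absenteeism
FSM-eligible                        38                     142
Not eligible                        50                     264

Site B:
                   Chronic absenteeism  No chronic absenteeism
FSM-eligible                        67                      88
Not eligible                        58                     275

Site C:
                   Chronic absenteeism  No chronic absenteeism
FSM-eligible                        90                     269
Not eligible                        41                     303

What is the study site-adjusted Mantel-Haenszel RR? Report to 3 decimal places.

RR_MH = Σ(aᵢ·n₀ᵢ/nᵢ) / Σ(cᵢ·n₁ᵢ/nᵢ), with n₁ᵢ = aᵢ+bᵢ (exposed), n₀ᵢ = cᵢ+dᵢ (unexposed), nᵢ = n₁ᵢ+n₀ᵢ.
Stratum 1 (Site A): n₁ = 180, n₀ = 314, n = 494; a·n₀/n = 38·314/494 = 24.1538; c·n₁/n = 50·180/494 = 18.2186
Stratum 2 (Site B): n₁ = 155, n₀ = 333, n = 488; a·n₀/n = 67·333/488 = 45.7193; c·n₁/n = 58·155/488 = 18.4221
Stratum 3 (Site C): n₁ = 359, n₀ = 344, n = 703; a·n₀/n = 90·344/703 = 44.0398; c·n₁/n = 41·359/703 = 20.9374
RR_MH = (24.1538 + 45.7193 + 44.0398) / (18.2186 + 18.4221 + 20.9374) = 113.9129 / 57.5782 = 1.97841

1.978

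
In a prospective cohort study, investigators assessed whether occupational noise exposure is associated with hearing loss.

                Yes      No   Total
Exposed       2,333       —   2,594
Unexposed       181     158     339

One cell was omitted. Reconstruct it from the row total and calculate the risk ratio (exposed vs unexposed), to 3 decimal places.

1.684

The missing cell is in the exposed row: 2594 − 2333 = 261.
So a = 2333, b = 261, c = 181, d = 158.
RR = [a/(a+b)] / [c/(c+d)] = (2333/2594) / (181/339) = 0.89938/0.53392 = 1.68448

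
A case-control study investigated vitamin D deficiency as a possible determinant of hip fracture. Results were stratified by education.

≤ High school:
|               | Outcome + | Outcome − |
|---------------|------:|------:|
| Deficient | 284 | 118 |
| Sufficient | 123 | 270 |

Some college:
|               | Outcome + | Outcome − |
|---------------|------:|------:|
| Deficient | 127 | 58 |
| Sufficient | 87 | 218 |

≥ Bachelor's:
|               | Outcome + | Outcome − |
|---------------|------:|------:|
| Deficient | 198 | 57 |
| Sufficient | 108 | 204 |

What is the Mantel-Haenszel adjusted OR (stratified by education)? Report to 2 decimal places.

OR_MH = Σ(aᵢdᵢ/nᵢ) / Σ(bᵢcᵢ/nᵢ), where nᵢ is the stratum total.
Stratum 1 (≤ High school): n = 795; a·d/n = 284·270/795 = 96.4528; b·c/n = 118·123/795 = 18.2566
Stratum 2 (Some college): n = 490; a·d/n = 127·218/490 = 56.5020; b·c/n = 58·87/490 = 10.2980
Stratum 3 (≥ Bachelor's): n = 567; a·d/n = 198·204/567 = 71.2381; b·c/n = 57·108/567 = 10.8571
OR_MH = (96.4528 + 56.5020 + 71.2381) / (18.2566 + 10.2980 + 10.8571) = 224.1930 / 39.4117 = 5.68849

5.69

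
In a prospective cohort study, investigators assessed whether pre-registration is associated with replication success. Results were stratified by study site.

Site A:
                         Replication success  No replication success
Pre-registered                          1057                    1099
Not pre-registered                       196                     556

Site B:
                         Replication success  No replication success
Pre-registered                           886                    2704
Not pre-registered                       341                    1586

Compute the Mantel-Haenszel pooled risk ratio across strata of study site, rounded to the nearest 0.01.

RR_MH = Σ(aᵢ·n₀ᵢ/nᵢ) / Σ(cᵢ·n₁ᵢ/nᵢ), with n₁ᵢ = aᵢ+bᵢ (exposed), n₀ᵢ = cᵢ+dᵢ (unexposed), nᵢ = n₁ᵢ+n₀ᵢ.
Stratum 1 (Site A): n₁ = 2156, n₀ = 752, n = 2908; a·n₀/n = 1057·752/2908 = 273.3370; c·n₁/n = 196·2156/2908 = 145.3150
Stratum 2 (Site B): n₁ = 3590, n₀ = 1927, n = 5517; a·n₀/n = 886·1927/5517 = 309.4657; c·n₁/n = 341·3590/5517 = 221.8941
RR_MH = (273.3370 + 309.4657) / (145.3150 + 221.8941) = 582.8027 / 367.2091 = 1.58711

1.59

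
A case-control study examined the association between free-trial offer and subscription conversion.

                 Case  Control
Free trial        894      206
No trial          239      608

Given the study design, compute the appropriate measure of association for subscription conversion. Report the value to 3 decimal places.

11.040

Cells: a = 894, b = 206, c = 239, d = 608.
This is a case-control study: participants were sampled on outcome status, so risks in the source population cannot be estimated directly — relative risk is not valid here. The odds ratio is the appropriate measure.
OR = (a·d)/(b·c) = (894 × 608) / (206 × 239) = 543552 / 49234 = 11.04018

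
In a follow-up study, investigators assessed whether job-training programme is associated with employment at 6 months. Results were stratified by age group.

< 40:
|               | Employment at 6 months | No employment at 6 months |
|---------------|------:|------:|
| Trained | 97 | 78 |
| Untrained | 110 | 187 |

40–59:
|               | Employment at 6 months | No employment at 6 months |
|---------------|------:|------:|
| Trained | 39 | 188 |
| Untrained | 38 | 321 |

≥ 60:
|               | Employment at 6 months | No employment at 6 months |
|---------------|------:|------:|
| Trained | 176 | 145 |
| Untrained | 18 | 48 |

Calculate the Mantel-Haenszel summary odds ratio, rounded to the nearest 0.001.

OR_MH = Σ(aᵢdᵢ/nᵢ) / Σ(bᵢcᵢ/nᵢ), where nᵢ is the stratum total.
Stratum 1 (< 40): n = 472; a·d/n = 97·187/472 = 38.4301; b·c/n = 78·110/472 = 18.1780
Stratum 2 (40–59): n = 586; a·d/n = 39·321/586 = 21.3635; b·c/n = 188·38/586 = 12.1911
Stratum 3 (≥ 60): n = 387; a·d/n = 176·48/387 = 21.8295; b·c/n = 145·18/387 = 6.7442
OR_MH = (38.4301 + 21.3635 + 21.8295) / (18.1780 + 12.1911 + 6.7442) = 81.6230 / 37.1133 = 2.19929

2.199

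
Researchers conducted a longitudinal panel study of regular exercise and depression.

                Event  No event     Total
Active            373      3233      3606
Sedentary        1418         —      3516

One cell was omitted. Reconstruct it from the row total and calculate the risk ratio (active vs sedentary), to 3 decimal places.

The missing cell is in the unexposed row: 3516 − 1418 = 2098.
So a = 373, b = 3233, c = 1418, d = 2098.
RR = [a/(a+b)] / [c/(c+d)] = (373/3606) / (1418/3516) = 0.10344/0.40330 = 0.25648

0.256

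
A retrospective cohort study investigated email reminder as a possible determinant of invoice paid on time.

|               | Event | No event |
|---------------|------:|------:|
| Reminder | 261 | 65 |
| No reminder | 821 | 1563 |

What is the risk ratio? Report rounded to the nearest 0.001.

Cells: a = 261, b = 65, c = 821, d = 1563.
Risk in exposed = 261/326 = 0.80061; risk in unexposed = 821/2384 = 0.34438.
RR = 0.80061 / 0.34438 = 2.32480
The risk among the exposed is 2.32 times that among the unexposed.

2.325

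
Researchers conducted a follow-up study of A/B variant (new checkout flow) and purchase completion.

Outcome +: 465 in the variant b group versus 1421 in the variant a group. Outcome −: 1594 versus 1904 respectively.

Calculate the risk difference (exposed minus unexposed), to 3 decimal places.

From the description: a = 465, b = 1594, c = 1421, d = 1904.
Risk in exposed = 465/2059 = 0.225838; risk in unexposed = 1421/3325 = 0.427368.
Risk difference = 0.225838 − 0.427368 = -0.201531

-0.202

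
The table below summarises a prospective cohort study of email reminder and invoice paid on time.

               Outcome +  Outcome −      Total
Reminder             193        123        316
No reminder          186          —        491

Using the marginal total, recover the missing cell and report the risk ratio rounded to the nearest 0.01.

The missing cell is in the unexposed row: 491 − 186 = 305.
So a = 193, b = 123, c = 186, d = 305.
RR = [a/(a+b)] / [c/(c+d)] = (193/316) / (186/491) = 0.61076/0.37882 = 1.61227

1.61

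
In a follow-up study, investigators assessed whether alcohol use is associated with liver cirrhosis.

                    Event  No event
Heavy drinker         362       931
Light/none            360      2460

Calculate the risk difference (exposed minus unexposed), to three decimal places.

Cells: a = 362, b = 931, c = 360, d = 2460.
Risk in exposed = 362/1293 = 0.279969; risk in unexposed = 360/2820 = 0.127660.
Risk difference = 0.279969 − 0.127660 = 0.152309

0.152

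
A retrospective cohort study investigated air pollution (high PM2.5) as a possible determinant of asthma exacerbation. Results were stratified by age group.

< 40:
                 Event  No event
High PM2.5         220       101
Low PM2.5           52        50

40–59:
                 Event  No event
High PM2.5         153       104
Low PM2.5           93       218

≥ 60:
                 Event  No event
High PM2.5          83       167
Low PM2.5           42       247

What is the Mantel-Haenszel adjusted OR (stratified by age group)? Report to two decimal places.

2.89

OR_MH = Σ(aᵢdᵢ/nᵢ) / Σ(bᵢcᵢ/nᵢ), where nᵢ is the stratum total.
Stratum 1 (< 40): n = 423; a·d/n = 220·50/423 = 26.0047; b·c/n = 101·52/423 = 12.4161
Stratum 2 (40–59): n = 568; a·d/n = 153·218/568 = 58.7218; b·c/n = 104·93/568 = 17.0282
Stratum 3 (≥ 60): n = 539; a·d/n = 83·247/539 = 38.0353; b·c/n = 167·42/539 = 13.0130
OR_MH = (26.0047 + 58.7218 + 38.0353) / (12.4161 + 17.0282 + 13.0130) = 122.7618 / 42.4572 = 2.89142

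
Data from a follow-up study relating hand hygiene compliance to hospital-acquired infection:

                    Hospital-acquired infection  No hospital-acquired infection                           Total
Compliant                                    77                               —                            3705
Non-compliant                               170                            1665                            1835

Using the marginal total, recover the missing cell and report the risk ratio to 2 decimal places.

0.22

The missing cell is in the exposed row: 3705 − 77 = 3628.
So a = 77, b = 3628, c = 170, d = 1665.
RR = [a/(a+b)] / [c/(c+d)] = (77/3705) / (170/1835) = 0.02078/0.09264 = 0.22433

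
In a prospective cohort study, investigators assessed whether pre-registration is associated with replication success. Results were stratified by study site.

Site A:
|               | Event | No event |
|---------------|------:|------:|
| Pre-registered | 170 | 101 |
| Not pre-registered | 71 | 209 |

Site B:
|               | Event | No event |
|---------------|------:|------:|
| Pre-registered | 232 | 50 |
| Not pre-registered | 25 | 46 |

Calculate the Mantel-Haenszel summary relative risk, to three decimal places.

RR_MH = Σ(aᵢ·n₀ᵢ/nᵢ) / Σ(cᵢ·n₁ᵢ/nᵢ), with n₁ᵢ = aᵢ+bᵢ (exposed), n₀ᵢ = cᵢ+dᵢ (unexposed), nᵢ = n₁ᵢ+n₀ᵢ.
Stratum 1 (Site A): n₁ = 271, n₀ = 280, n = 551; a·n₀/n = 170·280/551 = 86.3884; c·n₁/n = 71·271/551 = 34.9201
Stratum 2 (Site B): n₁ = 282, n₀ = 71, n = 353; a·n₀/n = 232·71/353 = 46.6629; c·n₁/n = 25·282/353 = 19.9717
RR_MH = (86.3884 + 46.6629) / (34.9201 + 19.9717) = 133.0513 / 54.8918 = 2.42388

2.424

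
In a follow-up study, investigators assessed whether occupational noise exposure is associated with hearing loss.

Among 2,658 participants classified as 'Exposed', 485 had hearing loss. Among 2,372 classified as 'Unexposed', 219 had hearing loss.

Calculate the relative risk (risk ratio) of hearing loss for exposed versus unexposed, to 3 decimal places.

From the description: a = 485, b = 2173, c = 219, d = 2153.
Risk in exposed = 485/2658 = 0.18247; risk in unexposed = 219/2372 = 0.09233.
RR = 0.18247 / 0.09233 = 1.97632
The risk among the exposed is 1.98 times that among the unexposed.

1.976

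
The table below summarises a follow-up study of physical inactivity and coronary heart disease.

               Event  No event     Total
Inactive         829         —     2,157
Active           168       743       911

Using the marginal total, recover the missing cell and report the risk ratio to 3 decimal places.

The missing cell is in the exposed row: 2157 − 829 = 1328.
So a = 829, b = 1328, c = 168, d = 743.
RR = [a/(a+b)] / [c/(c+d)] = (829/2157) / (168/911) = 0.38433/0.18441 = 2.08408

2.084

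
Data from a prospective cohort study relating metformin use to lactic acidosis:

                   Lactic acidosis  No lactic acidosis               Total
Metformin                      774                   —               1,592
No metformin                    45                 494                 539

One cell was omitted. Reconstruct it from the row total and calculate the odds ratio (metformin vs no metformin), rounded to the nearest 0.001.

The missing cell is in the exposed row: 1592 − 774 = 818.
So a = 774, b = 818, c = 45, d = 494.
OR = (a·d)/(b·c) = (774 × 494) / (818 × 45) = 382356 / 36810 = 10.38729

10.387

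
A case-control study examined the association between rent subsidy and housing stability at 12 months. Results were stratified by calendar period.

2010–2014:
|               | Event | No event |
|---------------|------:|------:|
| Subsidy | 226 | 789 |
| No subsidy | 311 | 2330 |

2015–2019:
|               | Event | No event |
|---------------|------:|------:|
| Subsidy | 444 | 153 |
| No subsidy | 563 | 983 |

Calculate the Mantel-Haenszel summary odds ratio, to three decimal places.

3.240

OR_MH = Σ(aᵢdᵢ/nᵢ) / Σ(bᵢcᵢ/nᵢ), where nᵢ is the stratum total.
Stratum 1 (2010–2014): n = 3656; a·d/n = 226·2330/3656 = 144.0317; b·c/n = 789·311/3656 = 67.1168
Stratum 2 (2015–2019): n = 2143; a·d/n = 444·983/2143 = 203.6640; b·c/n = 153·563/2143 = 40.1955
OR_MH = (144.0317 + 203.6640) / (67.1168 + 40.1955) = 347.6958 / 107.3123 = 3.24004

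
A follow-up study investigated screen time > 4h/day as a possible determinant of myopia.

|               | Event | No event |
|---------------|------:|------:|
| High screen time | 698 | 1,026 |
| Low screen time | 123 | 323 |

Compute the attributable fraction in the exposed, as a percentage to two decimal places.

Cells: a = 698, b = 1026, c = 123, d = 323.
Risk in exposed = 698/1724 = 0.40487; risk in unexposed = 123/446 = 0.27578.
RR = 0.40487/0.27578 = 1.46807
AR% = (RR − 1)/RR × 100 = (1.46807 − 1)/1.46807 × 100 = 31.8835%

31.88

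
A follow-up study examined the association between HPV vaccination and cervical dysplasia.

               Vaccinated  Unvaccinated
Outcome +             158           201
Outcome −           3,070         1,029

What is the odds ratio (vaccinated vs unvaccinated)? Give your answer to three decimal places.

0.263

Reading the table with exposure as columns: a = 158 (Vaccinated, case), b = 3070 (Vaccinated, non-case), c = 201 (Unvaccinated, case), d = 1029.
OR = (a·d)/(b·c) = (158 × 1029) / (3070 × 201) = 162582 / 617070 = 0.26347
Exposure is associated with lower odds of cervical dysplasia (OR = 0.26 < 1).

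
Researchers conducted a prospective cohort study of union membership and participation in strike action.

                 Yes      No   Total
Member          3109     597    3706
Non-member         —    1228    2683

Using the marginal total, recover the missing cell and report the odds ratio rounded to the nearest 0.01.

4.40

The missing cell is in the unexposed row: 2683 − 1228 = 1455.
So a = 3109, b = 597, c = 1455, d = 1228.
OR = (a·d)/(b·c) = (3109 × 1228) / (597 × 1455) = 3817852 / 868635 = 4.39523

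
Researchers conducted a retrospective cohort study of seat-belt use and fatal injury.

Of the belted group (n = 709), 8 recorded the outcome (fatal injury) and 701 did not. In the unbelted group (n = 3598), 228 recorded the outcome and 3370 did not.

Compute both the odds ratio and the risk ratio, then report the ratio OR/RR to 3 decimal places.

From the description: a = 8, b = 701, c = 228, d = 3370.
OR = (8·3370)/(701·228) = 26960/159828 = 0.16868
Risk in exposed = 8/709 = 0.01128; risk in unexposed = 228/3598 = 0.06337; RR = 0.17806
OR/RR = 0.16868 / 0.17806 = 0.94732
The outcome is rare in both groups, so OR ≈ RR (ratio near 1).

0.947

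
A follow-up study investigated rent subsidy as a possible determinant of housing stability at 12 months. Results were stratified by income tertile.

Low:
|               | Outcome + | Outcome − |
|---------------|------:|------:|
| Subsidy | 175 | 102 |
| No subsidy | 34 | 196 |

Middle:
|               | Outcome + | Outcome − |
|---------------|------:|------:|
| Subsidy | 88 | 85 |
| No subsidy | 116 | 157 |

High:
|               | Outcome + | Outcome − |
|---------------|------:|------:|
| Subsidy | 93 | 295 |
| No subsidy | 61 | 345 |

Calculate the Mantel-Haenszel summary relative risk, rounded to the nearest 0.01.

1.94

RR_MH = Σ(aᵢ·n₀ᵢ/nᵢ) / Σ(cᵢ·n₁ᵢ/nᵢ), with n₁ᵢ = aᵢ+bᵢ (exposed), n₀ᵢ = cᵢ+dᵢ (unexposed), nᵢ = n₁ᵢ+n₀ᵢ.
Stratum 1 (Low): n₁ = 277, n₀ = 230, n = 507; a·n₀/n = 175·230/507 = 79.3886; c·n₁/n = 34·277/507 = 18.5759
Stratum 2 (Middle): n₁ = 173, n₀ = 273, n = 446; a·n₀/n = 88·273/446 = 53.8655; c·n₁/n = 116·173/446 = 44.9955
Stratum 3 (High): n₁ = 388, n₀ = 406, n = 794; a·n₀/n = 93·406/794 = 47.5542; c·n₁/n = 61·388/794 = 29.8086
RR_MH = (79.3886 + 53.8655 + 47.5542) / (18.5759 + 44.9955 + 29.8086) = 180.8082 / 93.3800 = 1.93626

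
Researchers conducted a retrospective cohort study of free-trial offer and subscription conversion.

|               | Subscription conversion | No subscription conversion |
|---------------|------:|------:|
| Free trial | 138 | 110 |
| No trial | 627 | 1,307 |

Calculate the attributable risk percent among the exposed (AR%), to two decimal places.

41.74

Cells: a = 138, b = 110, c = 627, d = 1307.
Risk in exposed = 138/248 = 0.55645; risk in unexposed = 627/1934 = 0.32420.
RR = 0.55645/0.32420 = 1.71639
AR% = (RR − 1)/RR × 100 = (1.71639 − 1)/1.71639 × 100 = 41.7382%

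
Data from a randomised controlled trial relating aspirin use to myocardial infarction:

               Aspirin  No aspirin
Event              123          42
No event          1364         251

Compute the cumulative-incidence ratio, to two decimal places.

0.58

Reading the table with exposure as columns: a = 123 (Aspirin, case), b = 1364 (Aspirin, non-case), c = 42 (No aspirin, case), d = 251.
Risk in exposed = 123/1487 = 0.08272; risk in unexposed = 42/293 = 0.14334.
RR = 0.08272 / 0.14334 = 0.57705
The risk is 42% lower among the exposed than among the unexposed.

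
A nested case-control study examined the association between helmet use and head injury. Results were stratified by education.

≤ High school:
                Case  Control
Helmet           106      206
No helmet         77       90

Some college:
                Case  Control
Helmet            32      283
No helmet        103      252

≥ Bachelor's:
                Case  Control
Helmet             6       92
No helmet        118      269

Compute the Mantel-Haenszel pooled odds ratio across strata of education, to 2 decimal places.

OR_MH = Σ(aᵢdᵢ/nᵢ) / Σ(bᵢcᵢ/nᵢ), where nᵢ is the stratum total.
Stratum 1 (≤ High school): n = 479; a·d/n = 106·90/479 = 19.9165; b·c/n = 206·77/479 = 33.1148
Stratum 2 (Some college): n = 670; a·d/n = 32·252/670 = 12.0358; b·c/n = 283·103/670 = 43.5060
Stratum 3 (≥ Bachelor's): n = 485; a·d/n = 6·269/485 = 3.3278; b·c/n = 92·118/485 = 22.3835
OR_MH = (19.9165 + 12.0358 + 3.3278) / (33.1148 + 43.5060 + 22.3835) = 35.2801 / 99.0043 = 0.35635

0.36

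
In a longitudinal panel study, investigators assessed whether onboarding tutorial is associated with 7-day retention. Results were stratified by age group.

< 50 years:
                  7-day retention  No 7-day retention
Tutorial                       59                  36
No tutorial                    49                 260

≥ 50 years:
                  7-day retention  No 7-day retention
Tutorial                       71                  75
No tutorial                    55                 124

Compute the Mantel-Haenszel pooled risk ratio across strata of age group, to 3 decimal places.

RR_MH = Σ(aᵢ·n₀ᵢ/nᵢ) / Σ(cᵢ·n₁ᵢ/nᵢ), with n₁ᵢ = aᵢ+bᵢ (exposed), n₀ᵢ = cᵢ+dᵢ (unexposed), nᵢ = n₁ᵢ+n₀ᵢ.
Stratum 1 (< 50 years): n₁ = 95, n₀ = 309, n = 404; a·n₀/n = 59·309/404 = 45.1262; c·n₁/n = 49·95/404 = 11.5223
Stratum 2 (≥ 50 years): n₁ = 146, n₀ = 179, n = 325; a·n₀/n = 71·179/325 = 39.1046; c·n₁/n = 55·146/325 = 24.7077
RR_MH = (45.1262 + 39.1046) / (11.5223 + 24.7077) = 84.2309 / 36.2300 = 2.32489

2.325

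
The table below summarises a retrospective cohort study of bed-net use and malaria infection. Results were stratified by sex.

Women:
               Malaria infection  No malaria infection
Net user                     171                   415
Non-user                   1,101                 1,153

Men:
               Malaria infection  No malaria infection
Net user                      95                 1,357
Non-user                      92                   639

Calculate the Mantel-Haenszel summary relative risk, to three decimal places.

0.581

RR_MH = Σ(aᵢ·n₀ᵢ/nᵢ) / Σ(cᵢ·n₁ᵢ/nᵢ), with n₁ᵢ = aᵢ+bᵢ (exposed), n₀ᵢ = cᵢ+dᵢ (unexposed), nᵢ = n₁ᵢ+n₀ᵢ.
Stratum 1 (Women): n₁ = 586, n₀ = 2254, n = 2840; a·n₀/n = 171·2254/2840 = 135.7162; c·n₁/n = 1101·586/2840 = 227.1782
Stratum 2 (Men): n₁ = 1452, n₀ = 731, n = 2183; a·n₀/n = 95·731/2183 = 31.8117; c·n₁/n = 92·1452/2183 = 61.1929
RR_MH = (135.7162 + 31.8117) / (227.1782 + 61.1929) = 167.5279 / 288.3710 = 0.58095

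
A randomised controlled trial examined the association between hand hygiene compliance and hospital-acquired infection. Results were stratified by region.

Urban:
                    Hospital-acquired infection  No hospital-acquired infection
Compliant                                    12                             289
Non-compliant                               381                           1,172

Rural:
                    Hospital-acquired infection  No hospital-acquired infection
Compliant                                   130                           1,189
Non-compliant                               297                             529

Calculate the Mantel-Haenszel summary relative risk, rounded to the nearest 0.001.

0.246

RR_MH = Σ(aᵢ·n₀ᵢ/nᵢ) / Σ(cᵢ·n₁ᵢ/nᵢ), with n₁ᵢ = aᵢ+bᵢ (exposed), n₀ᵢ = cᵢ+dᵢ (unexposed), nᵢ = n₁ᵢ+n₀ᵢ.
Stratum 1 (Urban): n₁ = 301, n₀ = 1553, n = 1854; a·n₀/n = 12·1553/1854 = 10.0518; c·n₁/n = 381·301/1854 = 61.8560
Stratum 2 (Rural): n₁ = 1319, n₀ = 826, n = 2145; a·n₀/n = 130·826/2145 = 50.0606; c·n₁/n = 297·1319/2145 = 182.6308
RR_MH = (10.0518 + 50.0606) / (61.8560 + 182.6308) = 60.1124 / 244.4868 = 0.24587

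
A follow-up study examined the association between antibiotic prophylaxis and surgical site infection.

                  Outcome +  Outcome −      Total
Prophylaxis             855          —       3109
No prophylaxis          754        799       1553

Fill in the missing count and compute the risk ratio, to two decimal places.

0.57

The missing cell is in the exposed row: 3109 − 855 = 2254.
So a = 855, b = 2254, c = 754, d = 799.
RR = [a/(a+b)] / [c/(c+d)] = (855/3109) / (754/1553) = 0.27501/0.48551 = 0.56643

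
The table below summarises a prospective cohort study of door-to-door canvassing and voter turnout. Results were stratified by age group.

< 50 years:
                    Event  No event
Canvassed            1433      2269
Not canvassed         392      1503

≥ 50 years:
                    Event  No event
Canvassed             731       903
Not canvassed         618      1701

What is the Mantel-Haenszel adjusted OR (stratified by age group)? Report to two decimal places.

OR_MH = Σ(aᵢdᵢ/nᵢ) / Σ(bᵢcᵢ/nᵢ), where nᵢ is the stratum total.
Stratum 1 (< 50 years): n = 5597; a·d/n = 1433·1503/5597 = 384.8131; b·c/n = 2269·392/5597 = 158.9151
Stratum 2 (≥ 50 years): n = 3953; a·d/n = 731·1701/3953 = 314.5538; b·c/n = 903·618/3953 = 141.1723
OR_MH = (384.8131 + 314.5538) / (158.9151 + 141.1723) = 699.3669 / 300.0874 = 2.33054

2.33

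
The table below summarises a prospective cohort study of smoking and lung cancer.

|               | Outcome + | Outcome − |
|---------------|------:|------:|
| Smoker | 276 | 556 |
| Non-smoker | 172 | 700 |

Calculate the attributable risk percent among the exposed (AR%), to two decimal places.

Cells: a = 276, b = 556, c = 172, d = 700.
Risk in exposed = 276/832 = 0.33173; risk in unexposed = 172/872 = 0.19725.
RR = 0.33173/0.19725 = 1.68180
AR% = (RR − 1)/RR × 100 = (1.68180 − 1)/1.68180 × 100 = 40.5398%

40.54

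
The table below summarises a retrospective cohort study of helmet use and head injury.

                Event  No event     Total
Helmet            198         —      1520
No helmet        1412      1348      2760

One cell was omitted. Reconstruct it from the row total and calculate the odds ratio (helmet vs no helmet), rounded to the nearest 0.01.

The missing cell is in the exposed row: 1520 − 198 = 1322.
So a = 198, b = 1322, c = 1412, d = 1348.
OR = (a·d)/(b·c) = (198 × 1348) / (1322 × 1412) = 266904 / 1866664 = 0.14298

0.14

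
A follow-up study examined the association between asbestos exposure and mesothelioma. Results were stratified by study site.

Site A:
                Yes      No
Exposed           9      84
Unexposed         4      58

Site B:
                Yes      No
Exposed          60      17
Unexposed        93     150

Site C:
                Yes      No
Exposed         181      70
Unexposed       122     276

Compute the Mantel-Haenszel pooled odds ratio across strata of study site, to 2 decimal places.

5.35

OR_MH = Σ(aᵢdᵢ/nᵢ) / Σ(bᵢcᵢ/nᵢ), where nᵢ is the stratum total.
Stratum 1 (Site A): n = 155; a·d/n = 9·58/155 = 3.3677; b·c/n = 84·4/155 = 2.1677
Stratum 2 (Site B): n = 320; a·d/n = 60·150/320 = 28.1250; b·c/n = 17·93/320 = 4.9406
Stratum 3 (Site C): n = 649; a·d/n = 181·276/649 = 76.9738; b·c/n = 70·122/649 = 13.1587
OR_MH = (3.3677 + 28.1250 + 76.9738) / (2.1677 + 4.9406 + 13.1587) = 108.4665 / 20.2671 = 5.35186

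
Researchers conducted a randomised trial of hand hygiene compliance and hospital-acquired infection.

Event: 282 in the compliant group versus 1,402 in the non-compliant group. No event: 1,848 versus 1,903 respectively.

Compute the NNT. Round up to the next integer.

Risk in treated group = 282/2130 = 0.13239; risk in control = 1402/3305 = 0.42421.
Absolute risk reduction = 0.42421 − 0.13239 = 0.29181
NNT = 1 / ARR = 1 / 0.29181 = 3.427 → round up → 4

4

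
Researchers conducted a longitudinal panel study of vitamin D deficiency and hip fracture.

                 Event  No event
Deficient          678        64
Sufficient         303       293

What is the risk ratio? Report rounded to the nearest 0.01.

1.80

Cells: a = 678, b = 64, c = 303, d = 293.
Risk in exposed = 678/742 = 0.91375; risk in unexposed = 303/596 = 0.50839.
RR = 0.91375 / 0.50839 = 1.79734
The risk among the exposed is 1.80 times that among the unexposed.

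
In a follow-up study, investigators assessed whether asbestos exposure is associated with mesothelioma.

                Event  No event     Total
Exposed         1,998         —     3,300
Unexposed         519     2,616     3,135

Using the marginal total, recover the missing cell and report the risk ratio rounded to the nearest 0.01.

3.66

The missing cell is in the exposed row: 3300 − 1998 = 1302.
So a = 1998, b = 1302, c = 519, d = 2616.
RR = [a/(a+b)] / [c/(c+d)] = (1998/3300) / (519/3135) = 0.60545/0.16555 = 3.65723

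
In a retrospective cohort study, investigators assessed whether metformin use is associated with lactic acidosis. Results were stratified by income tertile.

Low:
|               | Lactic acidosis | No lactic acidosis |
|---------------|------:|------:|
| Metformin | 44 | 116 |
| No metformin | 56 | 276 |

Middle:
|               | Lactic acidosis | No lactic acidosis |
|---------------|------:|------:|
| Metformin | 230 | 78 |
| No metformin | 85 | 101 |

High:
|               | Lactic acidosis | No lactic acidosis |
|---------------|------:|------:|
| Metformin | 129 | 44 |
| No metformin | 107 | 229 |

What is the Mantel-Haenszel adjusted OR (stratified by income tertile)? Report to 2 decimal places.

OR_MH = Σ(aᵢdᵢ/nᵢ) / Σ(bᵢcᵢ/nᵢ), where nᵢ is the stratum total.
Stratum 1 (Low): n = 492; a·d/n = 44·276/492 = 24.6829; b·c/n = 116·56/492 = 13.2033
Stratum 2 (Middle): n = 494; a·d/n = 230·101/494 = 47.0243; b·c/n = 78·85/494 = 13.4211
Stratum 3 (High): n = 509; a·d/n = 129·229/509 = 58.0373; b·c/n = 44·107/509 = 9.2495
OR_MH = (24.6829 + 47.0243 + 58.0373) / (13.2033 + 13.4211 + 9.2495) = 129.7445 / 35.8738 = 3.61669

3.62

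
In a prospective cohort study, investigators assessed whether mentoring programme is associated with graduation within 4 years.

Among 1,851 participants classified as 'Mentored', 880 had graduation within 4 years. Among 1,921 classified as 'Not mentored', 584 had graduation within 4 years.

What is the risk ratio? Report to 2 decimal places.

1.56

From the description: a = 880, b = 971, c = 584, d = 1337.
Risk in exposed = 880/1851 = 0.47542; risk in unexposed = 584/1921 = 0.30401.
RR = 0.47542 / 0.30401 = 1.56383
The risk among the exposed is 1.56 times that among the unexposed.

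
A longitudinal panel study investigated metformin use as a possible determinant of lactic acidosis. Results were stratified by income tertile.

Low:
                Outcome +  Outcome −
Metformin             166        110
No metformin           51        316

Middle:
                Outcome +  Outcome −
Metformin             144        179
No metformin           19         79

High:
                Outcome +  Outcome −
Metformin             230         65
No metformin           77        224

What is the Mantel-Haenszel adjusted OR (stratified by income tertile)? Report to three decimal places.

7.740

OR_MH = Σ(aᵢdᵢ/nᵢ) / Σ(bᵢcᵢ/nᵢ), where nᵢ is the stratum total.
Stratum 1 (Low): n = 643; a·d/n = 166·316/643 = 81.5801; b·c/n = 110·51/643 = 8.7247
Stratum 2 (Middle): n = 421; a·d/n = 144·79/421 = 27.0214; b·c/n = 179·19/421 = 8.0784
Stratum 3 (High): n = 596; a·d/n = 230·224/596 = 86.4430; b·c/n = 65·77/596 = 8.3977
OR_MH = (81.5801 + 27.0214 + 86.4430) / (8.7247 + 8.0784 + 8.3977) = 195.0444 / 25.2008 = 7.73962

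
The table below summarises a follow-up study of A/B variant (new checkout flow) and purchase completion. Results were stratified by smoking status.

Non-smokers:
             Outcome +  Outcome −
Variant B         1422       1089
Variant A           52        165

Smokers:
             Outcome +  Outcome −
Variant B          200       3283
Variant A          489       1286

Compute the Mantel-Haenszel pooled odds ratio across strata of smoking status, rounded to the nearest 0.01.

OR_MH = Σ(aᵢdᵢ/nᵢ) / Σ(bᵢcᵢ/nᵢ), where nᵢ is the stratum total.
Stratum 1 (Non-smokers): n = 2728; a·d/n = 1422·165/2728 = 86.0081; b·c/n = 1089·52/2728 = 20.7581
Stratum 2 (Smokers): n = 5258; a·d/n = 200·1286/5258 = 48.9159; b·c/n = 3283·489/5258 = 305.3227
OR_MH = (86.0081 + 48.9159) / (20.7581 + 305.3227) = 134.9240 / 326.0808 = 0.41377

0.41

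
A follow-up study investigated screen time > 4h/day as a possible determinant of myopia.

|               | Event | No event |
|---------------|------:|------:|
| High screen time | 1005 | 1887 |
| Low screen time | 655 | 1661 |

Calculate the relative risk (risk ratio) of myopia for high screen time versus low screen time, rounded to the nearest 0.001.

Cells: a = 1005, b = 1887, c = 655, d = 1661.
Risk in exposed = 1005/2892 = 0.34751; risk in unexposed = 655/2316 = 0.28282.
RR = 0.34751 / 0.28282 = 1.22875
The risk among the exposed is 1.23 times that among the unexposed.

1.229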